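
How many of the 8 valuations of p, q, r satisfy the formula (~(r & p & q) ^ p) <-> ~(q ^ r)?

5

p | q | r || (r & p & q) | ~(r & p & q) | (~(r & p & q) ^ p) | (q ^ r) | ~(q ^ r) | φ
0 | 0 | 0 ||      0      |      1       |         1          |    0    |    1     | 1
0 | 0 | 1 ||      0      |      1       |         1          |    1    |    0     | 0
0 | 1 | 0 ||      0      |      1       |         1          |    1    |    0     | 0
0 | 1 | 1 ||      0      |      1       |         1          |    0    |    1     | 1
1 | 0 | 0 ||      0      |      1       |         0          |    0    |    1     | 0
1 | 0 | 1 ||      0      |      1       |         0          |    1    |    0     | 1
1 | 1 | 0 ||      0      |      1       |         0          |    1    |    0     | 1
1 | 1 | 1 ||      1      |      0       |         1          |    0    |    1     | 1
The formula is true on 5 of the 8 rows.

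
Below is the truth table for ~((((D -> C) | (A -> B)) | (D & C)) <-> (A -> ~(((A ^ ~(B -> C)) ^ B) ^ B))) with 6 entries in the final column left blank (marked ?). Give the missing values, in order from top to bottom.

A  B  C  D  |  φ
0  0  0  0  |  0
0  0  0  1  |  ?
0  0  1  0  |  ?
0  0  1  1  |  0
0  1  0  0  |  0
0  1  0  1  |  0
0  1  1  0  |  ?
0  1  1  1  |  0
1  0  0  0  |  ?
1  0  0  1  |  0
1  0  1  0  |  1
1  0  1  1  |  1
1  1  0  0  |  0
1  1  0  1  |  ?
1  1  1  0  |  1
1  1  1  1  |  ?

Row A=0, B=0, C=0, D=1: (((D -> C) | (A -> B)) | (D & C)) = 1, (A -> ~(((A ^ ~(B -> C)) ^ B) ^ B)) = 1, ((((D -> C) | (A -> B)) | (D & C)) <-> (A -> ~(((A ^ ~(B -> C)) ^ B) ^ B))) = 1, so the formula = 0.
Row A=0, B=0, C=1, D=0: (((D -> C) | (A -> B)) | (D & C)) = 1, (A -> ~(((A ^ ~(B -> C)) ^ B) ^ B)) = 1, ((((D -> C) | (A -> B)) | (D & C)) <-> (A -> ~(((A ^ ~(B -> C)) ^ B) ^ B))) = 1, so the formula = 0.
Row A=0, B=1, C=1, D=0: (((D -> C) | (A -> B)) | (D & C)) = 1, (A -> ~(((A ^ ~(B -> C)) ^ B) ^ B)) = 1, ((((D -> C) | (A -> B)) | (D & C)) <-> (A -> ~(((A ^ ~(B -> C)) ^ B) ^ B))) = 1, so the formula = 0.
Row A=1, B=0, C=0, D=0: (((D -> C) | (A -> B)) | (D & C)) = 1, (A -> ~(((A ^ ~(B -> C)) ^ B) ^ B)) = 0, ((((D -> C) | (A -> B)) | (D & C)) <-> (A -> ~(((A ^ ~(B -> C)) ^ B) ^ B))) = 0, so the formula = 1.
Row A=1, B=1, C=0, D=1: (((D -> C) | (A -> B)) | (D & C)) = 1, (A -> ~(((A ^ ~(B -> C)) ^ B) ^ B)) = 1, ((((D -> C) | (A -> B)) | (D & C)) <-> (A -> ~(((A ^ ~(B -> C)) ^ B) ^ B))) = 1, so the formula = 0.
Row A=1, B=1, C=1, D=1: (((D -> C) | (A -> B)) | (D & C)) = 1, (A -> ~(((A ^ ~(B -> C)) ^ B) ^ B)) = 0, ((((D -> C) | (A -> B)) | (D & C)) <-> (A -> ~(((A ^ ~(B -> C)) ^ B) ^ B))) = 0, so the formula = 1.

0, 0, 0, 1, 0, 1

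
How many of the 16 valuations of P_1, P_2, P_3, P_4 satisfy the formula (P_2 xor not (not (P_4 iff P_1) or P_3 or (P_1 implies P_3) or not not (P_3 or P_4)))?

 P_1  |  P_2  |  P_3  |  P_4  | (P_4 iff P_1) | not (P_4 iff P_1) | (P_1 implies P_3) | (P_3 or P_4) | not (P_3 or P_4) | not not (P_3 or P_4) |   φ  
----- | ----- | ----- | ----- | ------------- | ----------------- | ----------------- | ------------ | ---------------- | -------------------- | -----
 True |  True |  True |  True |      True     |       False       |        True       |     True     |      False       |         True         |  True
 True |  True |  True | False |     False     |        True       |        True       |     True     |      False       |         True         |  True
 True |  True | False |  True |      True     |       False       |       False       |     True     |      False       |         True         |  True
 True |  True | False | False |     False     |        True       |       False       |    False     |       True       |        False         |  True
 True | False |  True |  True |      True     |       False       |        True       |     True     |      False       |         True         | False
 True | False |  True | False |     False     |        True       |        True       |     True     |      False       |         True         | False
 True | False | False |  True |      True     |       False       |       False       |     True     |      False       |         True         | False
 True | False | False | False |     False     |        True       |       False       |    False     |       True       |        False         | False
False |  True |  True |  True |     False     |        True       |        True       |     True     |      False       |         True         |  True
False |  True |  True | False |      True     |       False       |        True       |     True     |      False       |         True         |  True
False |  True | False |  True |     False     |        True       |        True       |     True     |      False       |         True         |  True
False |  True | False | False |      True     |       False       |        True       |    False     |       True       |        False         |  True
False | False |  True |  True |     False     |        True       |        True       |     True     |      False       |         True         | False
False | False |  True | False |      True     |       False       |        True       |     True     |      False       |         True         | False
False | False | False |  True |     False     |        True       |        True       |     True     |      False       |         True         | False
False | False | False | False |      True     |       False       |        True       |    False     |       True       |        False         | False
The formula is true on 8 of the 16 rows.

8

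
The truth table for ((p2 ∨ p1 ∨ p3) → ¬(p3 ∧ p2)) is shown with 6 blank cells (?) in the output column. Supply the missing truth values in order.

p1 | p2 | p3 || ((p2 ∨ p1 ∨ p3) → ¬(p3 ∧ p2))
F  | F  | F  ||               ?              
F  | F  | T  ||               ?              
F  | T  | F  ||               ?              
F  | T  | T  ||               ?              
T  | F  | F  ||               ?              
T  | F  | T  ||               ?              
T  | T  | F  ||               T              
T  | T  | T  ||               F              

T, T, T, F, T, T

Row p1=F, p2=F, p3=F: (p2 ∨ p1 ∨ p3) = F, ¬(p3 ∧ p2) = T, so ((p2 ∨ p1 ∨ p3) → ¬(p3 ∧ p2)) = T.
Row p1=F, p2=F, p3=T: (p2 ∨ p1 ∨ p3) = T, ¬(p3 ∧ p2) = T, so ((p2 ∨ p1 ∨ p3) → ¬(p3 ∧ p2)) = T.
Row p1=F, p2=T, p3=F: (p2 ∨ p1 ∨ p3) = T, ¬(p3 ∧ p2) = T, so ((p2 ∨ p1 ∨ p3) → ¬(p3 ∧ p2)) = T.
Row p1=F, p2=T, p3=T: (p2 ∨ p1 ∨ p3) = T, ¬(p3 ∧ p2) = F, so ((p2 ∨ p1 ∨ p3) → ¬(p3 ∧ p2)) = F.
Row p1=T, p2=F, p3=F: (p2 ∨ p1 ∨ p3) = T, ¬(p3 ∧ p2) = T, so ((p2 ∨ p1 ∨ p3) → ¬(p3 ∧ p2)) = T.
Row p1=T, p2=F, p3=T: (p2 ∨ p1 ∨ p3) = T, ¬(p3 ∧ p2) = T, so ((p2 ∨ p1 ∨ p3) → ¬(p3 ∧ p2)) = T.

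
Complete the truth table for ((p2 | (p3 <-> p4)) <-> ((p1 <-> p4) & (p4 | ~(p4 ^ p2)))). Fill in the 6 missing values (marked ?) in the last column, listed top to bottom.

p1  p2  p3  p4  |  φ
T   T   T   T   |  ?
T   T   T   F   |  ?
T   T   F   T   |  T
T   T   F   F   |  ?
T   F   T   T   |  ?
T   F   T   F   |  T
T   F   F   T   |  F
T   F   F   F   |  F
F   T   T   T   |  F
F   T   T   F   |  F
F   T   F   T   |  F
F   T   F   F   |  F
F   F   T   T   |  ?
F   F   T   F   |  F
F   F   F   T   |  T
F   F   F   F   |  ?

Row p1=T, p2=T, p3=T, p4=T: (p2 | (p3 <-> p4)) = T, ((p1 <-> p4) & (p4 | ~(p4 ^ p2))) = T, so the formula = T.
Row p1=T, p2=T, p3=T, p4=F: (p2 | (p3 <-> p4)) = T, ((p1 <-> p4) & (p4 | ~(p4 ^ p2))) = F, so the formula = F.
Row p1=T, p2=T, p3=F, p4=F: (p2 | (p3 <-> p4)) = T, ((p1 <-> p4) & (p4 | ~(p4 ^ p2))) = F, so the formula = F.
Row p1=T, p2=F, p3=T, p4=T: (p2 | (p3 <-> p4)) = T, ((p1 <-> p4) & (p4 | ~(p4 ^ p2))) = T, so the formula = T.
Row p1=F, p2=F, p3=T, p4=T: (p2 | (p3 <-> p4)) = T, ((p1 <-> p4) & (p4 | ~(p4 ^ p2))) = F, so the formula = F.
Row p1=F, p2=F, p3=F, p4=F: (p2 | (p3 <-> p4)) = T, ((p1 <-> p4) & (p4 | ~(p4 ^ p2))) = T, so the formula = T.

T, F, F, T, F, T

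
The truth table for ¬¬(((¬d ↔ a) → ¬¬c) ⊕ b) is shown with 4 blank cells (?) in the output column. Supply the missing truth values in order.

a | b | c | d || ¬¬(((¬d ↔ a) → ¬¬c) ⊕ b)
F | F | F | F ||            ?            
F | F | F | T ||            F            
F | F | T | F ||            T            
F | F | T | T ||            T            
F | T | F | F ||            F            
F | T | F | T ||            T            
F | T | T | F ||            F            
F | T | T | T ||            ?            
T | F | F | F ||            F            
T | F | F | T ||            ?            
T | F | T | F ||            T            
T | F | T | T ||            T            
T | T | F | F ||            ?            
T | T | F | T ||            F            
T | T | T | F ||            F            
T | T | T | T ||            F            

T, F, T, T

Row a=F, b=F, c=F, d=F: (((¬d ↔ a) → ¬¬c) ⊕ b) = T, ¬(((¬d ↔ a) → ¬¬c) ⊕ b) = F, so ¬¬(((¬d ↔ a) → ¬¬c) ⊕ b) = T.
Row a=F, b=T, c=T, d=T: (((¬d ↔ a) → ¬¬c) ⊕ b) = F, ¬(((¬d ↔ a) → ¬¬c) ⊕ b) = T, so ¬¬(((¬d ↔ a) → ¬¬c) ⊕ b) = F.
Row a=T, b=F, c=F, d=T: (((¬d ↔ a) → ¬¬c) ⊕ b) = T, ¬(((¬d ↔ a) → ¬¬c) ⊕ b) = F, so ¬¬(((¬d ↔ a) → ¬¬c) ⊕ b) = T.
Row a=T, b=T, c=F, d=F: (((¬d ↔ a) → ¬¬c) ⊕ b) = T, ¬(((¬d ↔ a) → ¬¬c) ⊕ b) = F, so ¬¬(((¬d ↔ a) → ¬¬c) ⊕ b) = T.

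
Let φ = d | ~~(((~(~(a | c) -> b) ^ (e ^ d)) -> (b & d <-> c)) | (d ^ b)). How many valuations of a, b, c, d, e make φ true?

30

a | b | c | d | e | φ
- | - | - | - | - | -
F | F | F | F | F | T
F | F | F | F | T | T
F | F | F | T | F | T
F | F | F | T | T | T
F | F | T | F | F | T
F | F | T | F | T | F
F | F | T | T | F | T
F | F | T | T | T | T
F | T | F | F | F | T
F | T | F | F | T | T
F | T | F | T | F | T
F | T | F | T | T | T
F | T | T | F | F | T
F | T | T | F | T | T
F | T | T | T | F | T
F | T | T | T | T | T
T | F | F | F | F | T
T | F | F | F | T | T
T | F | F | T | F | T
T | F | F | T | T | T
T | F | T | F | F | T
T | F | T | F | T | F
T | F | T | T | F | T
T | F | T | T | T | T
T | T | F | F | F | T
T | T | F | F | T | T
T | T | F | T | F | T
T | T | F | T | T | T
T | T | T | F | F | T
T | T | T | F | T | T
T | T | T | T | F | T
T | T | T | T | T | T
The formula is true on 30 of the 32 rows.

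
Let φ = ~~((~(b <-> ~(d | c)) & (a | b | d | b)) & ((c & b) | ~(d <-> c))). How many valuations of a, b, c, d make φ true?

a | b | c | d || φ
0 | 0 | 0 | 0 || 0
0 | 0 | 0 | 1 || 0
0 | 0 | 1 | 0 || 0
0 | 0 | 1 | 1 || 0
0 | 1 | 0 | 0 || 0
0 | 1 | 0 | 1 || 1
0 | 1 | 1 | 0 || 1
0 | 1 | 1 | 1 || 1
1 | 0 | 0 | 0 || 0
1 | 0 | 0 | 1 || 0
1 | 0 | 1 | 0 || 0
1 | 0 | 1 | 1 || 0
1 | 1 | 0 | 0 || 0
1 | 1 | 0 | 1 || 1
1 | 1 | 1 | 0 || 1
1 | 1 | 1 | 1 || 1
The formula is true on 6 of the 16 rows.

6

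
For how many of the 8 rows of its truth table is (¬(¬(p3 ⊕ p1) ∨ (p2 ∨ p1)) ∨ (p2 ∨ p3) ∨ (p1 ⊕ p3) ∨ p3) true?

7

p1 | p2 | p3 | φ
-- | -- | -- | -
T  | T  | T  | T
T  | T  | F  | T
T  | F  | T  | T
T  | F  | F  | T
F  | T  | T  | T
F  | T  | F  | T
F  | F  | T  | T
F  | F  | F  | F
The formula is true on 7 of the 8 rows.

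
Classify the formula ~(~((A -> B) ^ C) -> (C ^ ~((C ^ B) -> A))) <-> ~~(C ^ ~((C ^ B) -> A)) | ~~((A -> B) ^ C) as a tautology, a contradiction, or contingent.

contradiction

A | B | C || φ
F | F | F || F
F | F | T || F
F | T | F || F
F | T | T || F
T | F | F || F
T | F | T || F
T | T | F || F
T | T | T || F
Every row is F, so the formula is a contradiction.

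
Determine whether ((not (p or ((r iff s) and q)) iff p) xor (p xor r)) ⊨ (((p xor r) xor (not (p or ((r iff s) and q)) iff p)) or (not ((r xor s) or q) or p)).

p | q | r | s | φ | ψ
- | - | - | - | - | -
T | T | T | T | F | T
T | T | T | F | F | T
T | T | F | T | T | T
T | T | F | F | T | T
T | F | T | T | F | T
T | F | T | F | F | T
T | F | F | T | T | T
T | F | F | F | T | T
F | T | T | T | F | F
F | T | T | F | T | T
F | T | F | T | F | F
F | T | F | F | T | T
F | F | T | T | T | T
F | F | T | F | T | T
F | F | F | T | F | F
F | F | F | F | F | T
In every row where φ is true, ψ is also true, so φ ⊨ ψ.

yes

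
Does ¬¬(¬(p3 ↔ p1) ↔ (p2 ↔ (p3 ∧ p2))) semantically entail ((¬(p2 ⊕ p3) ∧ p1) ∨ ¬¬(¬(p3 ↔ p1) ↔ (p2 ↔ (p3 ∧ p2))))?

yes

p1 | p2 | p3 || φ | ψ
1  | 1  | 1  || 0 | 1
1  | 1  | 0  || 0 | 0
1  | 0  | 1  || 0 | 0
1  | 0  | 0  || 1 | 1
0  | 1  | 1  || 1 | 1
0  | 1  | 0  || 1 | 1
0  | 0  | 1  || 1 | 1
0  | 0  | 0  || 0 | 0
In every row where φ is true, ψ is also true, so φ ⊨ ψ.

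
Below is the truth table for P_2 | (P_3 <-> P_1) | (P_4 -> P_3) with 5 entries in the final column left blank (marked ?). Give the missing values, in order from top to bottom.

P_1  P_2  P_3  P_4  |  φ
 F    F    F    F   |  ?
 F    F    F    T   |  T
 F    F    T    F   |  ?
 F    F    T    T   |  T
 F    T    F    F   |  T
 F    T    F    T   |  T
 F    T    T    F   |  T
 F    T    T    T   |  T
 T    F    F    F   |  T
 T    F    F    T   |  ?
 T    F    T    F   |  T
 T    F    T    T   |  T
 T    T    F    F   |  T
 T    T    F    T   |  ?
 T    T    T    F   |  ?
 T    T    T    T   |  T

Row P_1=F, P_2=F, P_3=F, P_4=F: (P_3 <-> P_1) = T, (P_4 -> P_3) = T, so the formula = T.
Row P_1=F, P_2=F, P_3=T, P_4=F: (P_3 <-> P_1) = F, (P_4 -> P_3) = T, so the formula = T.
Row P_1=T, P_2=F, P_3=F, P_4=T: (P_3 <-> P_1) = F, (P_4 -> P_3) = F, so the formula = F.
Row P_1=T, P_2=T, P_3=F, P_4=T: (P_3 <-> P_1) = F, (P_4 -> P_3) = F, so the formula = T.
Row P_1=T, P_2=T, P_3=T, P_4=F: (P_3 <-> P_1) = T, (P_4 -> P_3) = T, so the formula = T.

T, T, F, T, T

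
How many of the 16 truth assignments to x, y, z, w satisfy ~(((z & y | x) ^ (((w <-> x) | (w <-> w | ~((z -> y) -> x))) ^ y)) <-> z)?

6

x | y | z | w || φ
T | T | T | T || F
T | T | T | F || F
T | T | F | T || T
T | T | F | F || T
T | F | T | T || T
T | F | T | F || T
T | F | F | T || F
T | F | F | F || F
F | T | T | T || F
F | T | T | F || F
F | T | F | T || F
F | T | F | F || F
F | F | T | T || F
F | F | T | F || F
F | F | F | T || T
F | F | F | F || T
The formula is true on 6 of the 16 rows.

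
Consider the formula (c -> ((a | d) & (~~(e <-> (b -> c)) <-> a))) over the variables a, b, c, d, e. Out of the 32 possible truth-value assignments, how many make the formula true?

a | b | c | d | e | φ
- | - | - | - | - | -
0 | 0 | 0 | 0 | 0 | 1
0 | 0 | 0 | 0 | 1 | 1
0 | 0 | 0 | 1 | 0 | 1
0 | 0 | 0 | 1 | 1 | 1
0 | 0 | 1 | 0 | 0 | 0
0 | 0 | 1 | 0 | 1 | 0
0 | 0 | 1 | 1 | 0 | 1
0 | 0 | 1 | 1 | 1 | 0
0 | 1 | 0 | 0 | 0 | 1
0 | 1 | 0 | 0 | 1 | 1
0 | 1 | 0 | 1 | 0 | 1
0 | 1 | 0 | 1 | 1 | 1
0 | 1 | 1 | 0 | 0 | 0
0 | 1 | 1 | 0 | 1 | 0
0 | 1 | 1 | 1 | 0 | 1
0 | 1 | 1 | 1 | 1 | 0
1 | 0 | 0 | 0 | 0 | 1
1 | 0 | 0 | 0 | 1 | 1
1 | 0 | 0 | 1 | 0 | 1
1 | 0 | 0 | 1 | 1 | 1
1 | 0 | 1 | 0 | 0 | 0
1 | 0 | 1 | 0 | 1 | 1
1 | 0 | 1 | 1 | 0 | 0
1 | 0 | 1 | 1 | 1 | 1
1 | 1 | 0 | 0 | 0 | 1
1 | 1 | 0 | 0 | 1 | 1
1 | 1 | 0 | 1 | 0 | 1
1 | 1 | 0 | 1 | 1 | 1
1 | 1 | 1 | 0 | 0 | 0
1 | 1 | 1 | 0 | 1 | 1
1 | 1 | 1 | 1 | 0 | 0
1 | 1 | 1 | 1 | 1 | 1
The formula is true on 22 of the 32 rows.

22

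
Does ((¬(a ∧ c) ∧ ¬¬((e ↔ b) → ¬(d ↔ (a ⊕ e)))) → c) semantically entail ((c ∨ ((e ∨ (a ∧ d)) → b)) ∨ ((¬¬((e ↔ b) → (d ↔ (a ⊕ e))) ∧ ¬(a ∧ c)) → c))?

a | b | c | d | e || φ | ψ
F | F | F | F | F || T | T
F | F | F | F | T || F | F
F | F | F | T | F || F | T
F | F | F | T | T || F | F
F | F | T | F | F || T | T
F | F | T | F | T || T | T
F | F | T | T | F || T | T
F | F | T | T | T || T | T
F | T | F | F | F || F | T
F | T | F | F | T || F | T
F | T | F | T | F || F | T
F | T | F | T | T || T | T
F | T | T | F | F || T | T
F | T | T | F | T || T | T
F | T | T | T | F || T | T
F | T | T | T | T || T | T
T | F | F | F | F || F | T
T | F | F | F | T || F | F
T | F | F | T | F || T | F
T | F | F | T | T || F | F
T | F | T | F | F || T | T
T | F | T | F | T || T | T
T | F | T | T | F || T | T
T | F | T | T | T || T | T
T | T | F | F | F || F | T
T | T | F | F | T || T | T
T | T | F | T | F || F | T
T | T | F | T | T || F | T
T | T | T | F | F || T | T
T | T | T | F | T || T | T
T | T | T | T | F || T | T
T | T | T | T | T || T | T
At a=T, b=F, c=F, d=T, e=F we have φ true but ψ false, so φ does not entail ψ.

no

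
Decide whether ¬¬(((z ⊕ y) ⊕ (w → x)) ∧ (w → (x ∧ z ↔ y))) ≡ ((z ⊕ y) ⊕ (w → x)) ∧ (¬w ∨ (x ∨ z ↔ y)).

not equivalent

x  y  z  w  |  φ  ψ
F  F  F  F  |  T  T
F  F  F  T  |  F  F
F  F  T  F  |  F  F
F  F  T  T  |  T  F
F  T  F  F  |  F  F
F  T  F  T  |  F  F
F  T  T  F  |  T  T
F  T  T  T  |  F  F
T  F  F  F  |  T  T
T  F  F  T  |  T  F
T  F  T  F  |  F  F
T  F  T  T  |  F  F
T  T  F  F  |  F  F
T  T  F  T  |  F  F
T  T  T  F  |  T  T
T  T  T  T  |  T  T
The columns differ at x=F, y=F, z=T, w=T (φ=T, ψ=F), so they are not equivalent.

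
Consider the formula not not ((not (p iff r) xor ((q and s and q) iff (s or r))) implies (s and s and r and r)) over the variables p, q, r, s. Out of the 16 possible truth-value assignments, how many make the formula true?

p  q  r  s  |  (p iff r)  not (p iff r)  (q and s and q)  (s or r)  (s and s and r and r)  φ
F  F  F  F  |      T            F               F            F                F            F
F  F  F  T  |      T            F               F            T                F            T
F  F  T  F  |      F            T               F            T                F            F
F  F  T  T  |      F            T               F            T                T            T
F  T  F  F  |      T            F               F            F                F            F
F  T  F  T  |      T            F               T            T                F            F
F  T  T  F  |      F            T               F            T                F            F
F  T  T  T  |      F            T               T            T                T            T
T  F  F  F  |      F            T               F            F                F            T
T  F  F  T  |      F            T               F            T                F            F
T  F  T  F  |      T            F               F            T                F            T
T  F  T  T  |      T            F               F            T                T            T
T  T  F  F  |      F            T               F            F                F            T
T  T  F  T  |      F            T               T            T                F            T
T  T  T  F  |      T            F               F            T                F            T
T  T  T  T  |      T            F               T            T                T            T
The formula is true on 10 of the 16 rows.

10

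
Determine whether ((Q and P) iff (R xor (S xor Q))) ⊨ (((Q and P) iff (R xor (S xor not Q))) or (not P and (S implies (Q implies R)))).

no

P  Q  R  S  |  φ  ψ
T  T  T  T  |  T  F
T  T  T  F  |  F  T
T  T  F  T  |  F  T
T  T  F  F  |  T  F
T  F  T  T  |  T  F
T  F  T  F  |  F  T
T  F  F  T  |  F  T
T  F  F  F  |  T  F
F  T  T  T  |  F  T
F  T  T  F  |  T  T
F  T  F  T  |  T  F
F  T  F  F  |  F  T
F  F  T  T  |  T  T
F  F  T  F  |  F  T
F  F  F  T  |  F  T
F  F  F  F  |  T  T
At P=T, Q=T, R=T, S=T we have φ true but ψ false, so φ does not entail ψ.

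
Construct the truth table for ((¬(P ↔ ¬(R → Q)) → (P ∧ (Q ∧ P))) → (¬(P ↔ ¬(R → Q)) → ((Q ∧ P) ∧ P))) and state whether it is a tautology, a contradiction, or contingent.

tautology

P  Q  R  |  (R → Q)  ¬(R → Q)  (P ↔ ¬(R → Q))  ¬(P ↔ ¬(R → Q))  (Q ∧ P)  (P ∧ (Q ∧ P))  ((Q ∧ P) ∧ P)  φ
T  T  T  |     T        F            F                T            T           T              T        T
T  T  F  |     T        F            F                T            T           T              T        T
T  F  T  |     F        T            T                F            F           F              F        T
T  F  F  |     T        F            F                T            F           F              F        T
F  T  T  |     T        F            T                F            F           F              F        T
F  T  F  |     T        F            T                F            F           F              F        T
F  F  T  |     F        T            F                T            F           F              F        T
F  F  F  |     T        F            T                F            F           F              F        T
Every row is T, so the formula is a tautology.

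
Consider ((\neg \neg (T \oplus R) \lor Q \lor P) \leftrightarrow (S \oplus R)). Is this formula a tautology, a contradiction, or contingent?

contingent

P | Q | R | S | T || φ
T | T | T | T | T || F
T | T | T | T | F || F
T | T | T | F | T || T
T | T | T | F | F || T
T | T | F | T | T || T
T | T | F | T | F || T
T | T | F | F | T || F
T | T | F | F | F || F
T | F | T | T | T || F
T | F | T | T | F || F
T | F | T | F | T || T
T | F | T | F | F || T
T | F | F | T | T || T
T | F | F | T | F || T
T | F | F | F | T || F
T | F | F | F | F || F
F | T | T | T | T || F
F | T | T | T | F || F
F | T | T | F | T || T
F | T | T | F | F || T
F | T | F | T | T || T
F | T | F | T | F || T
F | T | F | F | T || F
F | T | F | F | F || F
F | F | T | T | T || T
F | F | T | T | F || F
F | F | T | F | T || F
F | F | T | F | F || T
F | F | F | T | T || T
F | F | F | T | F || F
F | F | F | F | T || F
F | F | F | F | F || T
16 of 32 rows are T, so the formula is contingent.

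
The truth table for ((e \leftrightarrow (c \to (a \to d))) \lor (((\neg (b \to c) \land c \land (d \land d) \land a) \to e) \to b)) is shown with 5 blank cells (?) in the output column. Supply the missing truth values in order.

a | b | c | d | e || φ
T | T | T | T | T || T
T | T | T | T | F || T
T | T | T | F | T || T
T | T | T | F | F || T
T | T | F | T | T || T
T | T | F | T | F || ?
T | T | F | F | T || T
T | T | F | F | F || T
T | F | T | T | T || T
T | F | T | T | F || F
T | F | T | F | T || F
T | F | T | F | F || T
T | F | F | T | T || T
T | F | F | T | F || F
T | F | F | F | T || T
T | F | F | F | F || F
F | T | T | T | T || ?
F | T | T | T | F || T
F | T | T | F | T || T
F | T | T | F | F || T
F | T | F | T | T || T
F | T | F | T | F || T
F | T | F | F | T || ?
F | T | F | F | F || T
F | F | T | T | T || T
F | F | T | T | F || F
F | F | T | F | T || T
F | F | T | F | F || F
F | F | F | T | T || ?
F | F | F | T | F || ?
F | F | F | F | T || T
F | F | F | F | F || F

T, T, T, T, F

Row a=T, b=T, c=F, d=T, e=F: (e \leftrightarrow (c \to (a \to d))) = F, (((\neg (b \to c) \land c \land (d \land d) \land a) \to e) \to b) = T, so the formula = T.
Row a=F, b=T, c=T, d=T, e=T: (e \leftrightarrow (c \to (a \to d))) = T, (((\neg (b \to c) \land c \land (d \land d) \land a) \to e) \to b) = T, so the formula = T.
Row a=F, b=T, c=F, d=F, e=T: (e \leftrightarrow (c \to (a \to d))) = T, (((\neg (b \to c) \land c \land (d \land d) \land a) \to e) \to b) = T, so the formula = T.
Row a=F, b=F, c=F, d=T, e=T: (e \leftrightarrow (c \to (a \to d))) = T, (((\neg (b \to c) \land c \land (d \land d) \land a) \to e) \to b) = F, so the formula = T.
Row a=F, b=F, c=F, d=T, e=F: (e \leftrightarrow (c \to (a \to d))) = F, (((\neg (b \to c) \land c \land (d \land d) \land a) \to e) \to b) = F, so the formula = F.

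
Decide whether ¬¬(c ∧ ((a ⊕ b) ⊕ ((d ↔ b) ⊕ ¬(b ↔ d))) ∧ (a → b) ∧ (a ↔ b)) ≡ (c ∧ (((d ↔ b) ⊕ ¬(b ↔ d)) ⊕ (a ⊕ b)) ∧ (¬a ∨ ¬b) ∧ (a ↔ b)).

a  b  c  d  |  φ  ψ
F  F  F  F  |  F  F
F  F  F  T  |  F  F
F  F  T  F  |  T  T
F  F  T  T  |  T  T
F  T  F  F  |  F  F
F  T  F  T  |  F  F
F  T  T  F  |  F  F
F  T  T  T  |  F  F
T  F  F  F  |  F  F
T  F  F  T  |  F  F
T  F  T  F  |  F  F
T  F  T  T  |  F  F
T  T  F  F  |  F  F
T  T  F  T  |  F  F
T  T  T  F  |  T  F
T  T  T  T  |  T  F
The columns differ at a=T, b=T, c=T, d=F (φ=T, ψ=F), so they are not equivalent.

not equivalent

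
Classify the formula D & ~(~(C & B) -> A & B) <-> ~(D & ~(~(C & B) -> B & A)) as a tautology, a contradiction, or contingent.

A | B | C | D || φ
F | F | F | F || F
F | F | F | T || F
F | F | T | F || F
F | F | T | T || F
F | T | F | F || F
F | T | F | T || F
F | T | T | F || F
F | T | T | T || F
T | F | F | F || F
T | F | F | T || F
T | F | T | F || F
T | F | T | T || F
T | T | F | F || F
T | T | F | T || F
T | T | T | F || F
T | T | T | T || F
Every row is F, so the formula is a contradiction.

contradiction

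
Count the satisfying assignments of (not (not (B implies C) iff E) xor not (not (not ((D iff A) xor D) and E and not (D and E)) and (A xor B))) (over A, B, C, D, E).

14

A | B | C | D | E || φ
0 | 0 | 0 | 0 | 0 || 1
0 | 0 | 0 | 0 | 1 || 0
0 | 0 | 0 | 1 | 0 || 1
0 | 0 | 0 | 1 | 1 || 0
0 | 0 | 1 | 0 | 0 || 1
0 | 0 | 1 | 0 | 1 || 0
0 | 0 | 1 | 1 | 0 || 1
0 | 0 | 1 | 1 | 1 || 0
0 | 1 | 0 | 0 | 0 || 1
0 | 1 | 0 | 0 | 1 || 0
0 | 1 | 0 | 1 | 0 || 1
0 | 1 | 0 | 1 | 1 || 0
0 | 1 | 1 | 0 | 0 || 0
0 | 1 | 1 | 0 | 1 || 1
0 | 1 | 1 | 1 | 0 || 0
0 | 1 | 1 | 1 | 1 || 1
1 | 0 | 0 | 0 | 0 || 0
1 | 0 | 0 | 0 | 1 || 0
1 | 0 | 0 | 1 | 0 || 0
1 | 0 | 0 | 1 | 1 || 1
1 | 0 | 1 | 0 | 0 || 0
1 | 0 | 1 | 0 | 1 || 0
1 | 0 | 1 | 1 | 0 || 0
1 | 0 | 1 | 1 | 1 || 1
1 | 1 | 0 | 0 | 0 || 0
1 | 1 | 0 | 0 | 1 || 1
1 | 1 | 0 | 1 | 0 || 0
1 | 1 | 0 | 1 | 1 || 1
1 | 1 | 1 | 0 | 0 || 1
1 | 1 | 1 | 0 | 1 || 0
1 | 1 | 1 | 1 | 0 || 1
1 | 1 | 1 | 1 | 1 || 0
The formula is true on 14 of the 32 rows.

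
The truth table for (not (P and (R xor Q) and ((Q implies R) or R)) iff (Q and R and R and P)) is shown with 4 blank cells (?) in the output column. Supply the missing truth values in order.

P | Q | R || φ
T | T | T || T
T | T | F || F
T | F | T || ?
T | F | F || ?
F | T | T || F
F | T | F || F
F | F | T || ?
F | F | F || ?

Row P=T, Q=F, R=T: not (P and (R xor Q) and ((Q implies R) or R)) = F, (Q and R and R and P) = F, so the formula = T.
Row P=T, Q=F, R=F: not (P and (R xor Q) and ((Q implies R) or R)) = T, (Q and R and R and P) = F, so the formula = F.
Row P=F, Q=F, R=T: not (P and (R xor Q) and ((Q implies R) or R)) = T, (Q and R and R and P) = F, so the formula = F.
Row P=F, Q=F, R=F: not (P and (R xor Q) and ((Q implies R) or R)) = T, (Q and R and R and P) = F, so the formula = F.

T, F, F, F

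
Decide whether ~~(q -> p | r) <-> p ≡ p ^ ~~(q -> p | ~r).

not equivalent

p | q | r || φ | ψ
F | F | F || F | T
F | F | T || F | T
F | T | F || T | T
F | T | T || F | F
T | F | F || T | F
T | F | T || T | F
T | T | F || T | F
T | T | T || T | F
The columns differ at p=F, q=F, r=F (φ=F, ψ=T), so they are not equivalent.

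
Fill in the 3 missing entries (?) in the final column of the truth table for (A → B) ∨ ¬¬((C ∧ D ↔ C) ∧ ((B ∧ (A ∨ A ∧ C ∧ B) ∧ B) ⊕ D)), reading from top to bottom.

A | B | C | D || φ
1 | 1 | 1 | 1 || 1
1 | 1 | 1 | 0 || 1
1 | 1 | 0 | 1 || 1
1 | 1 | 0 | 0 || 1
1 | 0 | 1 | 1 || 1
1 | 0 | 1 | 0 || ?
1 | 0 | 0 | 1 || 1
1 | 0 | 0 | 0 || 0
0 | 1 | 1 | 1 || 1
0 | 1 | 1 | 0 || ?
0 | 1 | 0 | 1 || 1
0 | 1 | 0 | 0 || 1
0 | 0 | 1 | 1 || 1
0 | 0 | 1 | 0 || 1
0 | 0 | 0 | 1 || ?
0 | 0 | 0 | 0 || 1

0, 1, 1

Row A=1, B=0, C=1, D=0: (A → B) = 0, ¬¬((C ∧ D ↔ C) ∧ ((B ∧ (A ∨ A ∧ C ∧ B) ∧ B) ⊕ D)) = 0, so the formula = 0.
Row A=0, B=1, C=1, D=0: (A → B) = 1, ¬¬((C ∧ D ↔ C) ∧ ((B ∧ (A ∨ A ∧ C ∧ B) ∧ B) ⊕ D)) = 0, so the formula = 1.
Row A=0, B=0, C=0, D=1: (A → B) = 1, ¬¬((C ∧ D ↔ C) ∧ ((B ∧ (A ∨ A ∧ C ∧ B) ∧ B) ⊕ D)) = 1, so the formula = 1.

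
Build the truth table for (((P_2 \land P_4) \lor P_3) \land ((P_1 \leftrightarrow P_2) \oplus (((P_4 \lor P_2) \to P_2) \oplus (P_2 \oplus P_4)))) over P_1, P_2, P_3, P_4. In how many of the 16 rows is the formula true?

5

P_1 | P_2 | P_3 | P_4 | (P_2 \land P_4) | ((P_2 \land P_4) \lor P_3) | (P_1 \leftrightarrow P_2) | (P_4 \lor P_2) | ((P_4 \lor P_2) \to P_2) | (P_2 \oplus P_4) | φ
--- | --- | --- | --- | --------------- | -------------------------- | ------------------------- | -------------- | ------------------------ | ---------------- | -
 1  |  1  |  1  |  1  |        1        |             1              |             1             |       1        |            1             |        0         | 0
 1  |  1  |  1  |  0  |        0        |             1              |             1             |       1        |            1             |        1         | 1
 1  |  1  |  0  |  1  |        1        |             1              |             1             |       1        |            1             |        0         | 0
 1  |  1  |  0  |  0  |        0        |             0              |             1             |       1        |            1             |        1         | 0
 1  |  0  |  1  |  1  |        0        |             1              |             0             |       1        |            0             |        1         | 1
 1  |  0  |  1  |  0  |        0        |             1              |             0             |       0        |            1             |        0         | 1
 1  |  0  |  0  |  1  |        0        |             0              |             0             |       1        |            0             |        1         | 0
 1  |  0  |  0  |  0  |        0        |             0              |             0             |       0        |            1             |        0         | 0
 0  |  1  |  1  |  1  |        1        |             1              |             0             |       1        |            1             |        0         | 1
 0  |  1  |  1  |  0  |        0        |             1              |             0             |       1        |            1             |        1         | 0
 0  |  1  |  0  |  1  |        1        |             1              |             0             |       1        |            1             |        0         | 1
 0  |  1  |  0  |  0  |        0        |             0              |             0             |       1        |            1             |        1         | 0
 0  |  0  |  1  |  1  |        0        |             1              |             1             |       1        |            0             |        1         | 0
 0  |  0  |  1  |  0  |        0        |             1              |             1             |       0        |            1             |        0         | 0
 0  |  0  |  0  |  1  |        0        |             0              |             1             |       1        |            0             |        1         | 0
 0  |  0  |  0  |  0  |        0        |             0              |             1             |       0        |            1             |        0         | 0
The formula is true on 5 of the 16 rows.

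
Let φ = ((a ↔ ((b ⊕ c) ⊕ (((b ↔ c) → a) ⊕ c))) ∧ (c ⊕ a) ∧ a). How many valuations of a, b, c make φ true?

1

a  b  c  |  φ
T  T  T  |  F
T  T  F  |  F
T  F  T  |  F
T  F  F  |  T
F  T  T  |  F
F  T  F  |  F
F  F  T  |  F
F  F  F  |  F
The formula is true on 1 of the 8 rows.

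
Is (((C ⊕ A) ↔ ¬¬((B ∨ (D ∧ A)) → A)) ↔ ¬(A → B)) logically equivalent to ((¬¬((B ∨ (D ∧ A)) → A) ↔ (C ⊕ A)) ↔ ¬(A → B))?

A | B | C | D || φ | ψ
T | T | T | T || T | T
T | T | T | F || T | T
T | T | F | T || F | F
T | T | F | F || F | F
T | F | T | T || F | F
T | F | T | F || F | F
T | F | F | T || T | T
T | F | F | F || T | T
F | T | T | T || T | T
F | T | T | F || T | T
F | T | F | T || F | F
F | T | F | F || F | F
F | F | T | T || F | F
F | F | T | F || F | F
F | F | F | T || T | T
F | F | F | F || T | T
The columns for φ and ψ agree on every row, so they are logically equivalent.

equivalent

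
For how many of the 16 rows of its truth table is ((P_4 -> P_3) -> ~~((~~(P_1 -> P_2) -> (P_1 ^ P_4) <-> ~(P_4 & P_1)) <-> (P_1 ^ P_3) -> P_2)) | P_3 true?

P_1  P_2  P_3  P_4  |  (P_4 -> P_3)  (P_1 -> P_2)  ~(P_1 -> P_2)  ~~(P_1 -> P_2)  (P_1 ^ P_4)  (P_4 & P_1)  ~(P_4 & P_1)  (P_1 ^ P_3)  ((P_1 ^ P_3) -> P_2)  φ
 T    T    T    T   |       T             T              F              T              F            T            F             F                T            T
 T    T    T    F   |       T             T              F              T              T            F            T             F                T            T
 T    T    F    T   |       F             T              F              T              F            T            F             T                T            T
 T    T    F    F   |       T             T              F              T              T            F            T             T                T            T
 T    F    T    T   |       T             F              T              F              F            T            F             F                T            T
 T    F    T    F   |       T             F              T              F              T            F            T             F                T            T
 T    F    F    T   |       F             F              T              F              F            T            F             T                F            T
 T    F    F    F   |       T             F              T              F              T            F            T             T                F            F
 F    T    T    T   |       T             T              F              T              T            F            T             T                T            T
 F    T    T    F   |       T             T              F              T              F            F            T             T                T            T
 F    T    F    T   |       F             T              F              T              T            F            T             F                T            T
 F    T    F    F   |       T             T              F              T              F            F            T             F                T            F
 F    F    T    T   |       T             T              F              T              T            F            T             T                F            T
 F    F    T    F   |       T             T              F              T              F            F            T             T                F            T
 F    F    F    T   |       F             T              F              T              T            F            T             F                T            T
 F    F    F    F   |       T             T              F              T              F            F            T             F                T            F
The formula is true on 13 of the 16 rows.

13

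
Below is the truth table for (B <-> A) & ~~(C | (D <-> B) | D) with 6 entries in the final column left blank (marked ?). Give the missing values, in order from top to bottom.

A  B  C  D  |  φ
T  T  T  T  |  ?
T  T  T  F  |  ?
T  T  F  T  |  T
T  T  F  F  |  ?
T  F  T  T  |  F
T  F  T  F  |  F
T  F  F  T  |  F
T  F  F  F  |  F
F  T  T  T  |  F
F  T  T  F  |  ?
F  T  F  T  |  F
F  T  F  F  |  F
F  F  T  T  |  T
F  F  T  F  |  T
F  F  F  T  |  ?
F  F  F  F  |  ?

Row A=T, B=T, C=T, D=T: (B <-> A) = T, ~~(C | (D <-> B) | D) = T, so the formula = T.
Row A=T, B=T, C=T, D=F: (B <-> A) = T, ~~(C | (D <-> B) | D) = T, so the formula = T.
Row A=T, B=T, C=F, D=F: (B <-> A) = T, ~~(C | (D <-> B) | D) = F, so the formula = F.
Row A=F, B=T, C=T, D=F: (B <-> A) = F, ~~(C | (D <-> B) | D) = T, so the formula = F.
Row A=F, B=F, C=F, D=T: (B <-> A) = T, ~~(C | (D <-> B) | D) = T, so the formula = T.
Row A=F, B=F, C=F, D=F: (B <-> A) = T, ~~(C | (D <-> B) | D) = T, so the formula = T.

T, T, F, F, T, T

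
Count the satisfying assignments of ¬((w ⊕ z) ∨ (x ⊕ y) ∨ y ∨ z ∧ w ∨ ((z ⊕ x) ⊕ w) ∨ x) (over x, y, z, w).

x  y  z  w  |  (w ⊕ z)  (x ⊕ y)  (z ∧ w)  (z ⊕ x)  ((z ⊕ x) ⊕ w)  (((z ⊕ x) ⊕ w) ∨ x)  φ
T  T  T  T  |     F        F        T        F           T                 T           F
T  T  T  F  |     T        F        F        F           F                 T           F
T  T  F  T  |     T        F        F        T           F                 T           F
T  T  F  F  |     F        F        F        T           T                 T           F
T  F  T  T  |     F        T        T        F           T                 T           F
T  F  T  F  |     T        T        F        F           F                 T           F
T  F  F  T  |     T        T        F        T           F                 T           F
T  F  F  F  |     F        T        F        T           T                 T           F
F  T  T  T  |     F        T        T        T           F                 F           F
F  T  T  F  |     T        T        F        T           T                 T           F
F  T  F  T  |     T        T        F        F           T                 T           F
F  T  F  F  |     F        T        F        F           F                 F           F
F  F  T  T  |     F        F        T        T           F                 F           F
F  F  T  F  |     T        F        F        T           T                 T           F
F  F  F  T  |     T        F        F        F           T                 T           F
F  F  F  F  |     F        F        F        F           F                 F           T
The formula is true on 1 of the 16 rows.

1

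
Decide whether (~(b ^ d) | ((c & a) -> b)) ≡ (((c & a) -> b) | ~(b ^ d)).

equivalent

  a   |   b   |   c   |   d   |   φ   |   ψ  
----- | ----- | ----- | ----- | ----- | -----
 True |  True |  True |  True |  True |  True
 True |  True |  True | False |  True |  True
 True |  True | False |  True |  True |  True
 True |  True | False | False |  True |  True
 True | False |  True |  True | False | False
 True | False |  True | False |  True |  True
 True | False | False |  True |  True |  True
 True | False | False | False |  True |  True
False |  True |  True |  True |  True |  True
False |  True |  True | False |  True |  True
False |  True | False |  True |  True |  True
False |  True | False | False |  True |  True
False | False |  True |  True |  True |  True
False | False |  True | False |  True |  True
False | False | False |  True |  True |  True
False | False | False | False |  True |  True
The columns for φ and ψ agree on every row, so they are logically equivalent.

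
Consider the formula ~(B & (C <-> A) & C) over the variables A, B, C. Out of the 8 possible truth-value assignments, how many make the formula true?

7

A  B  C  |  ~(B & ((C <-> A) & C))
T  T  T  |            F           
T  T  F  |            T           
T  F  T  |            T           
T  F  F  |            T           
F  T  T  |            T           
F  T  F  |            T           
F  F  T  |            T           
F  F  F  |            T           
The formula is true on 7 of the 8 rows.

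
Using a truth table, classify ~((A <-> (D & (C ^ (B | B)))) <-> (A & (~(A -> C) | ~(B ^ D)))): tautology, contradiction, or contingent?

contingent

A | B | C | D || φ
T | T | T | T || T
T | T | T | F || F
T | T | F | T || F
T | T | F | F || T
T | F | T | T || T
T | F | T | F || T
T | F | F | T || T
T | F | F | F || T
F | T | T | T || T
F | T | T | F || T
F | T | F | T || F
F | T | F | F || T
F | F | T | T || F
F | F | T | F || T
F | F | F | T || T
F | F | F | F || T
12 of 16 rows are T, so the formula is contingent.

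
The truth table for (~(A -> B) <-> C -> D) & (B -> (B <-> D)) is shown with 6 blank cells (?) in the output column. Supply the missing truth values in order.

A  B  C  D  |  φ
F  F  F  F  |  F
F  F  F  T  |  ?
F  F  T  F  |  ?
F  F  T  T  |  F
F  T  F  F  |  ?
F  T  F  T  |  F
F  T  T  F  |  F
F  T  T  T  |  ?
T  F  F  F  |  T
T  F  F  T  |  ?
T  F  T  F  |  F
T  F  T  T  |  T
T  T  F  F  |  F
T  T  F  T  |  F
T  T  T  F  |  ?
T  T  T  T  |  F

Row A=F, B=F, C=F, D=T: (~(A -> B) <-> C -> D) = F, (B -> (B <-> D)) = T, so the formula = F.
Row A=F, B=F, C=T, D=F: (~(A -> B) <-> C -> D) = T, (B -> (B <-> D)) = T, so the formula = T.
Row A=F, B=T, C=F, D=F: (~(A -> B) <-> C -> D) = F, (B -> (B <-> D)) = F, so the formula = F.
Row A=F, B=T, C=T, D=T: (~(A -> B) <-> C -> D) = F, (B -> (B <-> D)) = T, so the formula = F.
Row A=T, B=F, C=F, D=T: (~(A -> B) <-> C -> D) = T, (B -> (B <-> D)) = T, so the formula = T.
Row A=T, B=T, C=T, D=F: (~(A -> B) <-> C -> D) = T, (B -> (B <-> D)) = F, so the formula = F.

F, T, F, F, T, F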